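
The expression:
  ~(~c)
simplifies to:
c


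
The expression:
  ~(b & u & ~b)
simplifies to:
True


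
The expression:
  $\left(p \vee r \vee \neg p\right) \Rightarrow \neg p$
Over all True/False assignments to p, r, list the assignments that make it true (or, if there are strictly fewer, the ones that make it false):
is true only for:
  p=False, r=False;
  p=False, r=True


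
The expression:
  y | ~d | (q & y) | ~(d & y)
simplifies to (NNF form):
True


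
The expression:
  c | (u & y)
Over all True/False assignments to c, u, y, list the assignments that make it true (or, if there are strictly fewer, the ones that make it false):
is false only for:
  c=False, u=False, y=False;
  c=False, u=False, y=True;
  c=False, u=True, y=False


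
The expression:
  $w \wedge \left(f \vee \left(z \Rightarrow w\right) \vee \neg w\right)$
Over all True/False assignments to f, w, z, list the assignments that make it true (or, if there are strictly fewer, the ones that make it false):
is true only for:
  f=False, w=True, z=False;
  f=False, w=True, z=True;
  f=True, w=True, z=False;
  f=True, w=True, z=True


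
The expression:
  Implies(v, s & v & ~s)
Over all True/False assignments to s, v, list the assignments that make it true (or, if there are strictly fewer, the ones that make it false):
is true only for:
  s=False, v=False;
  s=True, v=False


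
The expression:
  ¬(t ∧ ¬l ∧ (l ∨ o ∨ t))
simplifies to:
l ∨ ¬t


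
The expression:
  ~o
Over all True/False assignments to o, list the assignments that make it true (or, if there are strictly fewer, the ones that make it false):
is true only for:
  o=False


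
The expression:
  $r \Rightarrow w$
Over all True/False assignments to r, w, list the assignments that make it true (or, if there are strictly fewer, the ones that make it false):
is false only for:
  r=True, w=False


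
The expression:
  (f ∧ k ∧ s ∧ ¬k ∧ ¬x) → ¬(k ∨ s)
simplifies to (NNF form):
True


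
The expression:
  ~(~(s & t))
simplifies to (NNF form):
s & t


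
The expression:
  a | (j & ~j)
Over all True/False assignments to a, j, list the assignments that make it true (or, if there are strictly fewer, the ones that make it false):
is true only for:
  a=True, j=False;
  a=True, j=True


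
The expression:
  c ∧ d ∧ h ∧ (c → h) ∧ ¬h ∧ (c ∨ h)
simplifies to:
False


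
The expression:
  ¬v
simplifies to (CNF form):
¬v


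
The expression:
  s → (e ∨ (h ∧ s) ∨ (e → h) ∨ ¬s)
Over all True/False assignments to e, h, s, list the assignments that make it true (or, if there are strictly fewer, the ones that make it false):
is always true.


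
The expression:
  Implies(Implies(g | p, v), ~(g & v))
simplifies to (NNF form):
~g | ~v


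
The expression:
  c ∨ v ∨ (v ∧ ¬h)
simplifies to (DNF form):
c ∨ v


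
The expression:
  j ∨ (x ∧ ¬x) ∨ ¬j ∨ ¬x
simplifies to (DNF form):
True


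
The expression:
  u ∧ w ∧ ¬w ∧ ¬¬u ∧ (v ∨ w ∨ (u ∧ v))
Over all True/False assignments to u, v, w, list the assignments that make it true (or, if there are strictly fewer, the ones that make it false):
is never true.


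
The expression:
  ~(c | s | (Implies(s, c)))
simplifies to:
False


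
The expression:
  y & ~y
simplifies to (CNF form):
False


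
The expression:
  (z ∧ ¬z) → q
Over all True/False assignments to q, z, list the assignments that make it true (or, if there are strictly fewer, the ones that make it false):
is always true.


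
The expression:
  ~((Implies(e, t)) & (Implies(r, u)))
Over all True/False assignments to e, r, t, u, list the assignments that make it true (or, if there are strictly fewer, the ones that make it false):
is true only for:
  e=False, r=True, t=False, u=False;
  e=False, r=True, t=True, u=False;
  e=True, r=False, t=False, u=False;
  e=True, r=False, t=False, u=True;
  e=True, r=True, t=False, u=False;
  e=True, r=True, t=False, u=True;
  e=True, r=True, t=True, u=False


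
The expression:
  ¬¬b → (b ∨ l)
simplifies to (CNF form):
True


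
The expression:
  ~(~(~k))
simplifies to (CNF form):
~k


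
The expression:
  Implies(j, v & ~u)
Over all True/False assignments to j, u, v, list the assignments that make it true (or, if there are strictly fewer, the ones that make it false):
is false only for:
  j=True, u=False, v=False;
  j=True, u=True, v=False;
  j=True, u=True, v=True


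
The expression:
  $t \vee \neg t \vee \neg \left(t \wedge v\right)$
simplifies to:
$\text{True}$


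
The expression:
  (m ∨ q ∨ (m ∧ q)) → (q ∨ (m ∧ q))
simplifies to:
q ∨ ¬m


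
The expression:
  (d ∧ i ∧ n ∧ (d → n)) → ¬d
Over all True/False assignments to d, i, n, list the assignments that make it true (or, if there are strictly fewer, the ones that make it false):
is false only for:
  d=True, i=True, n=True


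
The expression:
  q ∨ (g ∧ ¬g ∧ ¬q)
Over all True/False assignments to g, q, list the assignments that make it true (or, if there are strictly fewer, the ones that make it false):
is true only for:
  g=False, q=True;
  g=True, q=True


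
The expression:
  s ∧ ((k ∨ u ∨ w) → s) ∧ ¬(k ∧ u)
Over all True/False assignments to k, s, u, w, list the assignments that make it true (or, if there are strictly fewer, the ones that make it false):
is true only for:
  k=False, s=True, u=False, w=False;
  k=False, s=True, u=False, w=True;
  k=False, s=True, u=True, w=False;
  k=False, s=True, u=True, w=True;
  k=True, s=True, u=False, w=False;
  k=True, s=True, u=False, w=True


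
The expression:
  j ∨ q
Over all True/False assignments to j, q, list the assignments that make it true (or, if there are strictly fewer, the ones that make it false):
is false only for:
  j=False, q=False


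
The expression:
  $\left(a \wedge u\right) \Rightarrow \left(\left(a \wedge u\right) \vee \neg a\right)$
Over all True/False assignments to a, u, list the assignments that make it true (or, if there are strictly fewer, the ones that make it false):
is always true.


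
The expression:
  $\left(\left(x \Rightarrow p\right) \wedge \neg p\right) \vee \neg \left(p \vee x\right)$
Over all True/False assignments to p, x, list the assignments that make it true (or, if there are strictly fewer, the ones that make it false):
is true only for:
  p=False, x=False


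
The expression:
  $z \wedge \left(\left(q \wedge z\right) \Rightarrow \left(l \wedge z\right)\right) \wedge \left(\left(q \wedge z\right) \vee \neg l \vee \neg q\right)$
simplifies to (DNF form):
$\left(l \wedge z\right) \vee \left(z \wedge \neg q\right)$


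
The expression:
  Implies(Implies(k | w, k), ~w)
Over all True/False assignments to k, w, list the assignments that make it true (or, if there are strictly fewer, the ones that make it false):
is false only for:
  k=True, w=True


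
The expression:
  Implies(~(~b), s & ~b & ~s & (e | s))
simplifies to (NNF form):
~b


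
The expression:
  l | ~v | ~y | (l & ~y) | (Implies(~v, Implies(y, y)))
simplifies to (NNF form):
True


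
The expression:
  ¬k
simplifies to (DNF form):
¬k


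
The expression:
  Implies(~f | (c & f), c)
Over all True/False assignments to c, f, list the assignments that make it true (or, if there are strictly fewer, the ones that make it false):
is false only for:
  c=False, f=False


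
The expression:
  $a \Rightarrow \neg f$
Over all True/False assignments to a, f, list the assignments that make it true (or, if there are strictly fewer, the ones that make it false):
is false only for:
  a=True, f=True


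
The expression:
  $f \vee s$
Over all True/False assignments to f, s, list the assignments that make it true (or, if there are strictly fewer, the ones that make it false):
is false only for:
  f=False, s=False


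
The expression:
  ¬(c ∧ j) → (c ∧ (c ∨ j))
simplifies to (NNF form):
c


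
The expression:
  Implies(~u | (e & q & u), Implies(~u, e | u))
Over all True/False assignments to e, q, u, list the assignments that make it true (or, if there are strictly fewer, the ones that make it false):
is false only for:
  e=False, q=False, u=False;
  e=False, q=True, u=False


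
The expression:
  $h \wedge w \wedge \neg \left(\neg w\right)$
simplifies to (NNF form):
$h \wedge w$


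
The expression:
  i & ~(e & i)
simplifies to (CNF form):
i & ~e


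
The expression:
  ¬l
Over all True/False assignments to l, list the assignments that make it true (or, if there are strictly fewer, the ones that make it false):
is true only for:
  l=False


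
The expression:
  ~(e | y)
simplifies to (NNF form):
~e & ~y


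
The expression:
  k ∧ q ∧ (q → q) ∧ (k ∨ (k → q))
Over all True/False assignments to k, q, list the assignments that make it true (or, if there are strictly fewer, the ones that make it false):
is true only for:
  k=True, q=True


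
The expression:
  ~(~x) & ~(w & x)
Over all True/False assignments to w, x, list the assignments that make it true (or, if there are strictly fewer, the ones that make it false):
is true only for:
  w=False, x=True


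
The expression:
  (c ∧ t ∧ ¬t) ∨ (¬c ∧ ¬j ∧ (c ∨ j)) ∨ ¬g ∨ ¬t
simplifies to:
¬g ∨ ¬t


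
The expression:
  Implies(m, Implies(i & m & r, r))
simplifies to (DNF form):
True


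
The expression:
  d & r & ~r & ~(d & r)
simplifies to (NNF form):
False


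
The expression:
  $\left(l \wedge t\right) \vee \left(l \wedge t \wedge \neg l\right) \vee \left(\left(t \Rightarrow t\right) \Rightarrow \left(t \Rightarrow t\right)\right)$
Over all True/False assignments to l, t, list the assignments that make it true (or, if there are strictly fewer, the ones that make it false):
is always true.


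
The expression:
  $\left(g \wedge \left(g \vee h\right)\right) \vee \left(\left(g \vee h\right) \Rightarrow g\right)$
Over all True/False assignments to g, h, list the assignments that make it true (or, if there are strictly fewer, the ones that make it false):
is false only for:
  g=False, h=True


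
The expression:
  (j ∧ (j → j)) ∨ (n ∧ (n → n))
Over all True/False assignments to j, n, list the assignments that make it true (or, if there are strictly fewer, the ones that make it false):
is false only for:
  j=False, n=False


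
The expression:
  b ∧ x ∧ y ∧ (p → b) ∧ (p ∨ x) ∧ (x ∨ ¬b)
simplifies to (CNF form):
b ∧ x ∧ y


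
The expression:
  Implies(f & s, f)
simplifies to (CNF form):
True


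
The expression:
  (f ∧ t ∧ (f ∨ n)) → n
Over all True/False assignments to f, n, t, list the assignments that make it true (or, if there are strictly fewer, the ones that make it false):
is false only for:
  f=True, n=False, t=True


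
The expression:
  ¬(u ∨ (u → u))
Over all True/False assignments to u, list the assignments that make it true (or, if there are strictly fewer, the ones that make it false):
is never true.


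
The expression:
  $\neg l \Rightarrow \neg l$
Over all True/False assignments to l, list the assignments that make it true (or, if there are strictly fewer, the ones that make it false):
is always true.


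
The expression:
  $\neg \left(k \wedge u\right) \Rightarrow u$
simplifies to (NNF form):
$u$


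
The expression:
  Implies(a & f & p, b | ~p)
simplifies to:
b | ~a | ~f | ~p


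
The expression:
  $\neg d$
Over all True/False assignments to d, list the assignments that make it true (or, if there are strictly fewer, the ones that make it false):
is true only for:
  d=False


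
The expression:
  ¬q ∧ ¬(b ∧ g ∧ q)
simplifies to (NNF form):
¬q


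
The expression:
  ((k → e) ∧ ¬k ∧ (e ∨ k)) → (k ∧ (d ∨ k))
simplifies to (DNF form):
k ∨ ¬e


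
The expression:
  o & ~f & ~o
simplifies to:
False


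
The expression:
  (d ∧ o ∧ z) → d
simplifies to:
True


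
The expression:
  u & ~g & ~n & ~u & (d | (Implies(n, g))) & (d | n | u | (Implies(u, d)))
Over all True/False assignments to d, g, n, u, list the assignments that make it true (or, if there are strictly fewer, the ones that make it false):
is never true.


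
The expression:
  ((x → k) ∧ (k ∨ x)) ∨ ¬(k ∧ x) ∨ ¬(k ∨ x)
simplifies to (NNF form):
True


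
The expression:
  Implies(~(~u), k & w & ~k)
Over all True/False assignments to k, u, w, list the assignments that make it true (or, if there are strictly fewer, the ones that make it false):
is true only for:
  k=False, u=False, w=False;
  k=False, u=False, w=True;
  k=True, u=False, w=False;
  k=True, u=False, w=True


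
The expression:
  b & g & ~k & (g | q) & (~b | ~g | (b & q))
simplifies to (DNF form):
b & g & q & ~k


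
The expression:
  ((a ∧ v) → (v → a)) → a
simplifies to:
a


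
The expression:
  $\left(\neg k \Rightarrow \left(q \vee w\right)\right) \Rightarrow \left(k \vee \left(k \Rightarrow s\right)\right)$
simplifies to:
$\text{True}$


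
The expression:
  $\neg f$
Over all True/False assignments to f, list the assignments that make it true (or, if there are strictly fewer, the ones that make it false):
is true only for:
  f=False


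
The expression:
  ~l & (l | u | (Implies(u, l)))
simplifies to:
~l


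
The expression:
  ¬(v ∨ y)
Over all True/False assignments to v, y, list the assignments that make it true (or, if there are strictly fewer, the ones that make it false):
is true only for:
  v=False, y=False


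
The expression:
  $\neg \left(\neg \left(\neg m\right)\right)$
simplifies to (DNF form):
$\neg m$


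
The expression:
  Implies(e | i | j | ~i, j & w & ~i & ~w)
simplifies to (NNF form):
False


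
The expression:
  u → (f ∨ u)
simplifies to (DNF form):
True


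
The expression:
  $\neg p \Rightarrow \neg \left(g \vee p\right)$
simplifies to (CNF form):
$p \vee \neg g$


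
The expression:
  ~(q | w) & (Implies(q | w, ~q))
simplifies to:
~q & ~w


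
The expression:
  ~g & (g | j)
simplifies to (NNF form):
j & ~g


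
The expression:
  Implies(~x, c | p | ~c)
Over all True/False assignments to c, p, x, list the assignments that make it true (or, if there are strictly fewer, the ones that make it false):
is always true.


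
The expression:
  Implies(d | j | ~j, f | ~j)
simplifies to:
f | ~j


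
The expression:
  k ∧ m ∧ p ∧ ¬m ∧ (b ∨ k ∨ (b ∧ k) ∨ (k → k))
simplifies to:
False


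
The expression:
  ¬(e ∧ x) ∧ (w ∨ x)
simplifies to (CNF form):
(w ∨ x) ∧ (¬e ∨ ¬x)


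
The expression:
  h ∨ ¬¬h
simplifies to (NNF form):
h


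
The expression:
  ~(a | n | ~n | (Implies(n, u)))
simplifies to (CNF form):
False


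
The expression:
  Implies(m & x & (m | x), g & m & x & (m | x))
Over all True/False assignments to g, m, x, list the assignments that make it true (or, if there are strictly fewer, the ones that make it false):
is false only for:
  g=False, m=True, x=True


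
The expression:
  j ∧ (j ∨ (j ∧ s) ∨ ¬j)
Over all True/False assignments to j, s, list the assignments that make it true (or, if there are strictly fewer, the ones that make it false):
is true only for:
  j=True, s=False;
  j=True, s=True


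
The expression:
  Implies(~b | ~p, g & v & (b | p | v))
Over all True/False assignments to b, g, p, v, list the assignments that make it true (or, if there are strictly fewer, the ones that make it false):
is true only for:
  b=False, g=True, p=False, v=True;
  b=False, g=True, p=True, v=True;
  b=True, g=False, p=True, v=False;
  b=True, g=False, p=True, v=True;
  b=True, g=True, p=False, v=True;
  b=True, g=True, p=True, v=False;
  b=True, g=True, p=True, v=True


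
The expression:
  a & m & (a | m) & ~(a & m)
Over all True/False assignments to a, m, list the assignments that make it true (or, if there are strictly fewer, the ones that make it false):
is never true.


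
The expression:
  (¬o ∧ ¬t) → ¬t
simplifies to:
True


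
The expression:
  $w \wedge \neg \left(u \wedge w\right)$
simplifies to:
$w \wedge \neg u$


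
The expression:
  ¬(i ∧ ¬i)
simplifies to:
True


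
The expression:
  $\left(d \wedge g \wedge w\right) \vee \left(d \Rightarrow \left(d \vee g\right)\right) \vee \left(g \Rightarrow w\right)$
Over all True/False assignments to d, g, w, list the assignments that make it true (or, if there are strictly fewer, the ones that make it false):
is always true.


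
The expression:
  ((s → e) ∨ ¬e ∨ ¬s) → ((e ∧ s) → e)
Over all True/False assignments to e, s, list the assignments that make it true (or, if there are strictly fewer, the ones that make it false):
is always true.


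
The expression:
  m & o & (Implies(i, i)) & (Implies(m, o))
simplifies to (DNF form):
m & o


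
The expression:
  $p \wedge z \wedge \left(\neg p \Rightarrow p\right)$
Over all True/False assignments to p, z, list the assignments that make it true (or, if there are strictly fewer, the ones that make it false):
is true only for:
  p=True, z=True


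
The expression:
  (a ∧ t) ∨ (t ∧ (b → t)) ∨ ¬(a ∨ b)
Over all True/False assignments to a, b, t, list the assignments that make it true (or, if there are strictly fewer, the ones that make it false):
is false only for:
  a=False, b=True, t=False;
  a=True, b=False, t=False;
  a=True, b=True, t=False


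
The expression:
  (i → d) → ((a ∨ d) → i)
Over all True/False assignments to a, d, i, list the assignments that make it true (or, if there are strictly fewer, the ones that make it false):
is false only for:
  a=False, d=True, i=False;
  a=True, d=False, i=False;
  a=True, d=True, i=False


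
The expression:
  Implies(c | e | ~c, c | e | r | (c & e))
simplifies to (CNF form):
c | e | r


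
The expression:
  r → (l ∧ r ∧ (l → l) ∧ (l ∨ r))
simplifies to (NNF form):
l ∨ ¬r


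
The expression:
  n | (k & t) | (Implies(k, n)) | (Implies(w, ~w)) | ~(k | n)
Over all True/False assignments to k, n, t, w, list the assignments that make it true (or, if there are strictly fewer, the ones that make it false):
is false only for:
  k=True, n=False, t=False, w=True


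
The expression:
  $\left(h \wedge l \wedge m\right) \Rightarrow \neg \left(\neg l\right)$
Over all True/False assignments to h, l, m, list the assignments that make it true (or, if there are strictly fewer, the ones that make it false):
is always true.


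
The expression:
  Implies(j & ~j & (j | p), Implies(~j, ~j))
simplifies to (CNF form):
True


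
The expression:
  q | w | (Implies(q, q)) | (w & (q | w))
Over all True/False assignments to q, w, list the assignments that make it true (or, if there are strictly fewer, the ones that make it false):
is always true.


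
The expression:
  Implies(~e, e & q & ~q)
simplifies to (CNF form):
e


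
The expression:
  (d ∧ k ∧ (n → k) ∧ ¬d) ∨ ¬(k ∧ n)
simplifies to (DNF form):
¬k ∨ ¬n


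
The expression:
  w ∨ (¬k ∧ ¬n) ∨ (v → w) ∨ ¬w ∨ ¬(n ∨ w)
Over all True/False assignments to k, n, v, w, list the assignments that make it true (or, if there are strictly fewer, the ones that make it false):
is always true.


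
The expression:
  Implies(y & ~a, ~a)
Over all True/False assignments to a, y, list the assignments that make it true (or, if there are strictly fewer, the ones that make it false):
is always true.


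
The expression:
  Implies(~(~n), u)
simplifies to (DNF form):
u | ~n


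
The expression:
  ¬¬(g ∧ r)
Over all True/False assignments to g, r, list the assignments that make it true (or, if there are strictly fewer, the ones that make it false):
is true only for:
  g=True, r=True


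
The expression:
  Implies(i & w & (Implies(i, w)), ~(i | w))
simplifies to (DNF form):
~i | ~w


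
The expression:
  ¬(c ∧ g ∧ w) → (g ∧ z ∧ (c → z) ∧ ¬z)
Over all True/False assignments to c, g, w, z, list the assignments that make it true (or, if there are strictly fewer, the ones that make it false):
is true only for:
  c=True, g=True, w=True, z=False;
  c=True, g=True, w=True, z=True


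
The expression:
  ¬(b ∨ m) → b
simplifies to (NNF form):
b ∨ m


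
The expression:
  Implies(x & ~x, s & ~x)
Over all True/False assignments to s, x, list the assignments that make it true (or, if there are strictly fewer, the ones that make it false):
is always true.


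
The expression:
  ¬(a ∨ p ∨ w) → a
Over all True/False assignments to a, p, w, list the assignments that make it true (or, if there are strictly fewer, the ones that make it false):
is false only for:
  a=False, p=False, w=False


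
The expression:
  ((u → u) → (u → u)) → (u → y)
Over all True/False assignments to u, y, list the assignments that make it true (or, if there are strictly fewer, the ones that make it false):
is false only for:
  u=True, y=False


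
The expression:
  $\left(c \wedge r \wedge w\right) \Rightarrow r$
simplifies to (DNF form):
$\text{True}$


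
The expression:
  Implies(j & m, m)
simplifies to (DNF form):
True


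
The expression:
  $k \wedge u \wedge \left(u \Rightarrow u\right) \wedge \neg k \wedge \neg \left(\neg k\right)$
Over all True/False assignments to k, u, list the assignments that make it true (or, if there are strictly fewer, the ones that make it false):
is never true.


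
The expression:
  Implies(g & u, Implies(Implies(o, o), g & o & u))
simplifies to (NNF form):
o | ~g | ~u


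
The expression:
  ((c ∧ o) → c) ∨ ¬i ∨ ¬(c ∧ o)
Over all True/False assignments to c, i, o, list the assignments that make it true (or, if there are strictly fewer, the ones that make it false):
is always true.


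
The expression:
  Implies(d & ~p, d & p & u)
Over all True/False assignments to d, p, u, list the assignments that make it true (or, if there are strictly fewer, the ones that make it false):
is false only for:
  d=True, p=False, u=False;
  d=True, p=False, u=True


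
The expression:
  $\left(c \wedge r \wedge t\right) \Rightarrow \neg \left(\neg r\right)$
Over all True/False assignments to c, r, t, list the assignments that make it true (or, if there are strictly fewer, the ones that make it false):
is always true.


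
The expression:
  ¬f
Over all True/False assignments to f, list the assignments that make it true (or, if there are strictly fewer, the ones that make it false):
is true only for:
  f=False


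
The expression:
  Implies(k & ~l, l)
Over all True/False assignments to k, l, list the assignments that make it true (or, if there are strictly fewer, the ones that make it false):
is false only for:
  k=True, l=False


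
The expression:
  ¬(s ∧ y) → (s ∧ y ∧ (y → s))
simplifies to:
s ∧ y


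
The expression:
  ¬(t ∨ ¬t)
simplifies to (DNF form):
False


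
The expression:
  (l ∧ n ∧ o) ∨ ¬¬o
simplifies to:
o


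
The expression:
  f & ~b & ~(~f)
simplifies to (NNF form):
f & ~b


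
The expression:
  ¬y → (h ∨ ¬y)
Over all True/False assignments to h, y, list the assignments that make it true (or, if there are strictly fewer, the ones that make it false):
is always true.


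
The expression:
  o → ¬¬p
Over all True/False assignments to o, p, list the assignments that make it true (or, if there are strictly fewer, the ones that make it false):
is false only for:
  o=True, p=False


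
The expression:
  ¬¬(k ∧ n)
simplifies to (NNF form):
k ∧ n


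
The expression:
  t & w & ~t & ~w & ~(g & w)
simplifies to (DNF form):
False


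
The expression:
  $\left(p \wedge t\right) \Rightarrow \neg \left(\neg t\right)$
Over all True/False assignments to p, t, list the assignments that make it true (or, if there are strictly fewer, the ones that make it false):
is always true.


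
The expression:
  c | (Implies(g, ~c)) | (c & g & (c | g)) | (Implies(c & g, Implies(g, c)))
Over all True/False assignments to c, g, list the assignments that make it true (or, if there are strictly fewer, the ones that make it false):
is always true.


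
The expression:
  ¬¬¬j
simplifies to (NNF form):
¬j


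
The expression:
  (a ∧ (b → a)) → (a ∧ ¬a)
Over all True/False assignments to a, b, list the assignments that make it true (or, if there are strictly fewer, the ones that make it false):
is true only for:
  a=False, b=False;
  a=False, b=True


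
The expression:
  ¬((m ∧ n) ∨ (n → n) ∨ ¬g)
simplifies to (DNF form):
False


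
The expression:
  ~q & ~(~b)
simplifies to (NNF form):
b & ~q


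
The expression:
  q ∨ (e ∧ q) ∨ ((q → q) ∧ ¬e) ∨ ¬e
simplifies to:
q ∨ ¬e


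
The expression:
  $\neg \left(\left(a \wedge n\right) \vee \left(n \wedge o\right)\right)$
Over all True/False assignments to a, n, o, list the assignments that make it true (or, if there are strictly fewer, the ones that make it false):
is false only for:
  a=False, n=True, o=True;
  a=True, n=True, o=False;
  a=True, n=True, o=True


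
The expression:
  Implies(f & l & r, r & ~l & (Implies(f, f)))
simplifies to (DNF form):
~f | ~l | ~r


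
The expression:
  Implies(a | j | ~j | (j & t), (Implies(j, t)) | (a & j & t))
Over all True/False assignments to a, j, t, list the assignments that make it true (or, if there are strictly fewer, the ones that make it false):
is false only for:
  a=False, j=True, t=False;
  a=True, j=True, t=False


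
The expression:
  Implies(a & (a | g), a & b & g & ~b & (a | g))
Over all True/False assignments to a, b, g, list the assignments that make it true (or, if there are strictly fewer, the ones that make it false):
is true only for:
  a=False, b=False, g=False;
  a=False, b=False, g=True;
  a=False, b=True, g=False;
  a=False, b=True, g=True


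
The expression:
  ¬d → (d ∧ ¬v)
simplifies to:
d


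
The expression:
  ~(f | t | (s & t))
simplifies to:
~f & ~t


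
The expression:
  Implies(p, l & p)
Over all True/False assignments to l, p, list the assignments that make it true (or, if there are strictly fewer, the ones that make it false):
is false only for:
  l=False, p=True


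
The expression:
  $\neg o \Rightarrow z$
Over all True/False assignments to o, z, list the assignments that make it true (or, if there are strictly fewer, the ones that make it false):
is false only for:
  o=False, z=False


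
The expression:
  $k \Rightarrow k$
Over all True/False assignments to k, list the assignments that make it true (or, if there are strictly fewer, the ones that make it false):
is always true.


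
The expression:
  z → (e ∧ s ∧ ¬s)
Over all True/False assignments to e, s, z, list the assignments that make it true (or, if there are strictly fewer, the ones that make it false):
is true only for:
  e=False, s=False, z=False;
  e=False, s=True, z=False;
  e=True, s=False, z=False;
  e=True, s=True, z=False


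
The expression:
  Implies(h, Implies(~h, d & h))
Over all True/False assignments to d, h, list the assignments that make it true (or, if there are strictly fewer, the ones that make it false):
is always true.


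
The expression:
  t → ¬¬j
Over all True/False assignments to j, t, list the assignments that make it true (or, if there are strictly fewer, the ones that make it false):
is false only for:
  j=False, t=True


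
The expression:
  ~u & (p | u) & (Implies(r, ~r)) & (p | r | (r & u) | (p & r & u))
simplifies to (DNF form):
p & ~r & ~u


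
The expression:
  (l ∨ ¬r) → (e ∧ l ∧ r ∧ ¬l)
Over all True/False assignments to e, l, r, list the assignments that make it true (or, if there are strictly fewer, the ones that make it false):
is true only for:
  e=False, l=False, r=True;
  e=True, l=False, r=True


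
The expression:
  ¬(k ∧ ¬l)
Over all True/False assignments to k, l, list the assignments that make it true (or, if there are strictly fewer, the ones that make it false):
is false only for:
  k=True, l=False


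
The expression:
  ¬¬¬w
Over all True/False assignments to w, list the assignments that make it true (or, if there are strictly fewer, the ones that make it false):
is true only for:
  w=False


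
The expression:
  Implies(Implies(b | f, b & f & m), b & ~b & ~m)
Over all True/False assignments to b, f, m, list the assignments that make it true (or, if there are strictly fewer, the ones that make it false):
is false only for:
  b=False, f=False, m=False;
  b=False, f=False, m=True;
  b=True, f=True, m=True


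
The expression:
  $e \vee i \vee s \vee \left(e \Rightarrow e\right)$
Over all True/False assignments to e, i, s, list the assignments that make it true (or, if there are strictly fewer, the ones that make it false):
is always true.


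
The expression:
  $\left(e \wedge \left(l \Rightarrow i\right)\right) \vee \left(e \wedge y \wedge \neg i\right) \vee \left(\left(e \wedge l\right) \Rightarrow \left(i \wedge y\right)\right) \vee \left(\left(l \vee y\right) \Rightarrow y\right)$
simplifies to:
$i \vee y \vee \neg e \vee \neg l$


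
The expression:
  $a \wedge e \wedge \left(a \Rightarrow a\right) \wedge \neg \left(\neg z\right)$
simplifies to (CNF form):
$a \wedge e \wedge z$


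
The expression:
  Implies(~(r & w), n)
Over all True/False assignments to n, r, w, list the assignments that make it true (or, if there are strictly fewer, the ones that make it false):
is false only for:
  n=False, r=False, w=False;
  n=False, r=False, w=True;
  n=False, r=True, w=False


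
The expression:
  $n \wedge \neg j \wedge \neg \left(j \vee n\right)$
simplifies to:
$\text{False}$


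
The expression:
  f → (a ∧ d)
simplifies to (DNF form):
(a ∧ d) ∨ ¬f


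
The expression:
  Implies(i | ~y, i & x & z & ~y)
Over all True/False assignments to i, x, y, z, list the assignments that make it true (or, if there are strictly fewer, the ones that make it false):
is true only for:
  i=False, x=False, y=True, z=False;
  i=False, x=False, y=True, z=True;
  i=False, x=True, y=True, z=False;
  i=False, x=True, y=True, z=True;
  i=True, x=True, y=False, z=True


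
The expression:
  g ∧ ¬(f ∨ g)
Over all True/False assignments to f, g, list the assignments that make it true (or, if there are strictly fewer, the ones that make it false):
is never true.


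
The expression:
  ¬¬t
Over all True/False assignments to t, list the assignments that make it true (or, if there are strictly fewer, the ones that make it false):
is true only for:
  t=True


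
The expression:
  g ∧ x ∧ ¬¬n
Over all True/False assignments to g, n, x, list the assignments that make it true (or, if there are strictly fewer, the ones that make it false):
is true only for:
  g=True, n=True, x=True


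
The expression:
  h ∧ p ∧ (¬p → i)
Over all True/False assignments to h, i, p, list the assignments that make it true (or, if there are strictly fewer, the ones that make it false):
is true only for:
  h=True, i=False, p=True;
  h=True, i=True, p=True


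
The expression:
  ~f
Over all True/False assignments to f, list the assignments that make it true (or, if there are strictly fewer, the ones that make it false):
is true only for:
  f=False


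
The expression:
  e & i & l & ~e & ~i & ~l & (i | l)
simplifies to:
False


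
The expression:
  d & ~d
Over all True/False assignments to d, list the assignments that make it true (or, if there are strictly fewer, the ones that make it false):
is never true.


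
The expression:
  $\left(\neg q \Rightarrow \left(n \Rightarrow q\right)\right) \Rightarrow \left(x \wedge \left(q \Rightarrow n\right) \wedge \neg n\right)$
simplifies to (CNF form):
$\neg q \wedge \left(n \vee x\right)$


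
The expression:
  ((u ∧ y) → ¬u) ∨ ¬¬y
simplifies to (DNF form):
True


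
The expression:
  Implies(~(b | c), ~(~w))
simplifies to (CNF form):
b | c | w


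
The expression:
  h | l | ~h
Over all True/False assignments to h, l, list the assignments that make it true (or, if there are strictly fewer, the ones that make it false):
is always true.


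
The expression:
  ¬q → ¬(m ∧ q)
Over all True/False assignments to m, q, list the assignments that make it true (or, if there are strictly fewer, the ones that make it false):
is always true.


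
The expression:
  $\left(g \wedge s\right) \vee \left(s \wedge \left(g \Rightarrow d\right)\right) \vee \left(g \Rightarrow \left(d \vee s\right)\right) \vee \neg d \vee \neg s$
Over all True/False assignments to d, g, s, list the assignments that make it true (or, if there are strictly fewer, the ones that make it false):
is always true.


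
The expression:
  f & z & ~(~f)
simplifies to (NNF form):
f & z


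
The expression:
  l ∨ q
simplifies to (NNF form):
l ∨ q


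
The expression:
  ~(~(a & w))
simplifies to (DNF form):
a & w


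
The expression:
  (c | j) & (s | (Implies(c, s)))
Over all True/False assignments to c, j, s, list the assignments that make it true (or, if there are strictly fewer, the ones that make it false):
is true only for:
  c=False, j=True, s=False;
  c=False, j=True, s=True;
  c=True, j=False, s=True;
  c=True, j=True, s=True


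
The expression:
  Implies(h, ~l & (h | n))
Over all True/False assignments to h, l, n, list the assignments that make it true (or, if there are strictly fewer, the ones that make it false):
is false only for:
  h=True, l=True, n=False;
  h=True, l=True, n=True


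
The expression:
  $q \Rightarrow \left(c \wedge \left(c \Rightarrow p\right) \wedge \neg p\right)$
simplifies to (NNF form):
$\neg q$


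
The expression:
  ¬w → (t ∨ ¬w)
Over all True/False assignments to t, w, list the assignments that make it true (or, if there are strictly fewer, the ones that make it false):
is always true.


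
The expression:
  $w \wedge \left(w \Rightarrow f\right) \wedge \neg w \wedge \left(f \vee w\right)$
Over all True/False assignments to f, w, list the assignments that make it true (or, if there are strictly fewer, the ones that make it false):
is never true.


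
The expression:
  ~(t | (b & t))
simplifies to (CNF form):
~t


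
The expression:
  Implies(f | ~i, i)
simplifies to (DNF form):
i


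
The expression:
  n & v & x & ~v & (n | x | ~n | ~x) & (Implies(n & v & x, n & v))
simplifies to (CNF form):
False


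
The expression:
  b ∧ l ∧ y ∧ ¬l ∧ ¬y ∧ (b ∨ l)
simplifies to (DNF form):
False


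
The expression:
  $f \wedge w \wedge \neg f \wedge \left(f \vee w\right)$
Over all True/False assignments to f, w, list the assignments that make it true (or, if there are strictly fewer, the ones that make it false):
is never true.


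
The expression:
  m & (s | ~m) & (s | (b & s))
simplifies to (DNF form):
m & s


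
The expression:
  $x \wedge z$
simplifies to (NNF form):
$x \wedge z$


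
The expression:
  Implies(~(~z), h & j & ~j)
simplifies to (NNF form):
~z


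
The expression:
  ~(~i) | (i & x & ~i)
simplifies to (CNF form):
i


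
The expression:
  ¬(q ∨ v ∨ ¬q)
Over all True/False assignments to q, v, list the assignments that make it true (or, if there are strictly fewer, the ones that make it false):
is never true.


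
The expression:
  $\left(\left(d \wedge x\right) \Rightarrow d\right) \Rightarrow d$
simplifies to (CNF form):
$d$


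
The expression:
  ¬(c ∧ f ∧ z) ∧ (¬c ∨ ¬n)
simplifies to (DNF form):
(¬f ∧ ¬n) ∨ (¬n ∧ ¬z) ∨ ¬c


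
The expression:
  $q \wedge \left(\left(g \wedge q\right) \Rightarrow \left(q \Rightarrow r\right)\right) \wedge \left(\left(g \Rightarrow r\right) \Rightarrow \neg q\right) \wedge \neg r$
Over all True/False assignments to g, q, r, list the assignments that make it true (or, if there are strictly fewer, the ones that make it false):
is never true.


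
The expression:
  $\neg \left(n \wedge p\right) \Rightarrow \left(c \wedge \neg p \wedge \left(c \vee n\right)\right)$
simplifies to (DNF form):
$\left(c \wedge \neg p\right) \vee \left(n \wedge p\right)$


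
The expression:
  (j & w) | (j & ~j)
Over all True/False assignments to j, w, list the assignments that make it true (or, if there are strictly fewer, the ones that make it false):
is true only for:
  j=True, w=True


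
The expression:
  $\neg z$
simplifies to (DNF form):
$\neg z$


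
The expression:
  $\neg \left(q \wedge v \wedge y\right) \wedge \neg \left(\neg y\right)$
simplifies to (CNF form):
$y \wedge \left(\neg q \vee \neg v\right)$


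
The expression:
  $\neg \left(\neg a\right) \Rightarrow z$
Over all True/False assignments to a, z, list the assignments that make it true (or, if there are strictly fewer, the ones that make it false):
is false only for:
  a=True, z=False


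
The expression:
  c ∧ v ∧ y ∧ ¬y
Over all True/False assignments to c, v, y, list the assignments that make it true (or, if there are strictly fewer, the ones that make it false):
is never true.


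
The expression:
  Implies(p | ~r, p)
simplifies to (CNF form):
p | r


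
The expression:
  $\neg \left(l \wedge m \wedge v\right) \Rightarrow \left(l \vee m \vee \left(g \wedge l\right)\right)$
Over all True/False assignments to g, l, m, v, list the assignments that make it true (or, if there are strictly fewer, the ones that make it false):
is false only for:
  g=False, l=False, m=False, v=False;
  g=False, l=False, m=False, v=True;
  g=True, l=False, m=False, v=False;
  g=True, l=False, m=False, v=True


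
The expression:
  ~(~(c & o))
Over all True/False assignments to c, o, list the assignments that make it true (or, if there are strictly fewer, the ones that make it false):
is true only for:
  c=True, o=True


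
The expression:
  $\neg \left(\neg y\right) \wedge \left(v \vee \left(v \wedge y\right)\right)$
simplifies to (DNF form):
$v \wedge y$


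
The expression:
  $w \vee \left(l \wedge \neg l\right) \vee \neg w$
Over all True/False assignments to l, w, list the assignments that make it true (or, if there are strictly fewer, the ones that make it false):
is always true.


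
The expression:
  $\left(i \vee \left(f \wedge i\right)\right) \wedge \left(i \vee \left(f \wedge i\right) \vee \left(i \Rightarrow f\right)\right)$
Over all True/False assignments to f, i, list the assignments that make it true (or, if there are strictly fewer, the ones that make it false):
is true only for:
  f=False, i=True;
  f=True, i=True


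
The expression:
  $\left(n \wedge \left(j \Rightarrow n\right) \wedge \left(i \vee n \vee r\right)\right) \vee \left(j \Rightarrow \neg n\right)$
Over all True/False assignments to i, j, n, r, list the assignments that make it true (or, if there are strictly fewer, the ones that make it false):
is always true.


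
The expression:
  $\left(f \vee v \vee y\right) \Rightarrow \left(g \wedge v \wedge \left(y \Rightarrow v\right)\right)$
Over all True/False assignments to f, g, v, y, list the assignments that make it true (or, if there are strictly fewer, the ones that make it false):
is true only for:
  f=False, g=False, v=False, y=False;
  f=False, g=True, v=False, y=False;
  f=False, g=True, v=True, y=False;
  f=False, g=True, v=True, y=True;
  f=True, g=True, v=True, y=False;
  f=True, g=True, v=True, y=True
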